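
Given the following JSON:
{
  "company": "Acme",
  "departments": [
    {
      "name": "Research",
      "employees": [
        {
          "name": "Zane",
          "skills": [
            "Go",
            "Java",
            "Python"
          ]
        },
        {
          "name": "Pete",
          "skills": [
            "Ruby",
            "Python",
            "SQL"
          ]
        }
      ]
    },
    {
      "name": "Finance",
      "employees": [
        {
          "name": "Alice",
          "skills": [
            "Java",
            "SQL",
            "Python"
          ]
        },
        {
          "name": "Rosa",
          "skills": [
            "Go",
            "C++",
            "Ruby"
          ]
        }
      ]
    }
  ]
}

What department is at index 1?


Path: departments[1].name
Value: Finance

ANSWER: Finance


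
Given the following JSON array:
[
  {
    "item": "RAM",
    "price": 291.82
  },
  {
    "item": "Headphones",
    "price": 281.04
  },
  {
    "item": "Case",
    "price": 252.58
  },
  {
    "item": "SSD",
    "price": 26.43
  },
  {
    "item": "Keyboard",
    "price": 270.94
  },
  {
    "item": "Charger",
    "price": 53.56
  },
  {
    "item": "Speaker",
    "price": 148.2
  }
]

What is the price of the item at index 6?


Array index 6 -> Speaker
price = 148.2

ANSWER: 148.2


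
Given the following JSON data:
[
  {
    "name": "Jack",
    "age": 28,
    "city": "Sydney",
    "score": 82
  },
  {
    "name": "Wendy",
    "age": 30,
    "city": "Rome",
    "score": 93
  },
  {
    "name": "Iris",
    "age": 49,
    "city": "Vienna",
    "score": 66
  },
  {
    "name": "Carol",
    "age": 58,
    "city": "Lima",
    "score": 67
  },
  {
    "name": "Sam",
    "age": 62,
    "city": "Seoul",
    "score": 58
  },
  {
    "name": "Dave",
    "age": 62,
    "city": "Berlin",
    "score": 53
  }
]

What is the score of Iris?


Looking up record where name = Iris
Record index: 2
Field 'score' = 66

ANSWER: 66


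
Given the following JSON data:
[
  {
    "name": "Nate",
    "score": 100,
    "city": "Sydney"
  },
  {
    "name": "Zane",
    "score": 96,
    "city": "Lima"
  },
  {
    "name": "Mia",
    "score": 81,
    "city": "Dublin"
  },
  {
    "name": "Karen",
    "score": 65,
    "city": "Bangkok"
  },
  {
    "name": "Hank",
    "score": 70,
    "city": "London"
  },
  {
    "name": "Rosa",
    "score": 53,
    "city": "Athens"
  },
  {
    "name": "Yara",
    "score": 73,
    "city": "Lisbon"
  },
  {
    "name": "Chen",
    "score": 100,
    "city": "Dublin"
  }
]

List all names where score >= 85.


Filtering records where score >= 85:
  Nate (score=100) -> YES
  Zane (score=96) -> YES
  Mia (score=81) -> no
  Karen (score=65) -> no
  Hank (score=70) -> no
  Rosa (score=53) -> no
  Yara (score=73) -> no
  Chen (score=100) -> YES


ANSWER: Nate, Zane, Chen


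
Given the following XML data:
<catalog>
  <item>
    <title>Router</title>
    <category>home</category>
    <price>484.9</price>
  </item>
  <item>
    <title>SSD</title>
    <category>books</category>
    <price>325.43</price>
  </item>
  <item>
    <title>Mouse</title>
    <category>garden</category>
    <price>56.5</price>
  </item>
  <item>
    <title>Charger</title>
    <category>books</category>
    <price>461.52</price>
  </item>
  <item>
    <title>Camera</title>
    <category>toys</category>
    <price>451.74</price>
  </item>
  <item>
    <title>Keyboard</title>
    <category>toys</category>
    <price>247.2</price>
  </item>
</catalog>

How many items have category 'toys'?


Scanning <item> elements for <category>toys</category>:
  Item 5: Camera -> MATCH
  Item 6: Keyboard -> MATCH
Count: 2

ANSWER: 2


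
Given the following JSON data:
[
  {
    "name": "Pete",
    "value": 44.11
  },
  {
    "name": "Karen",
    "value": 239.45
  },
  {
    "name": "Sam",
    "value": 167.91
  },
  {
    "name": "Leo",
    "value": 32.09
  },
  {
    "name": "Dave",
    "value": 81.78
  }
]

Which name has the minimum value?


Comparing values:
  Pete: 44.11
  Karen: 239.45
  Sam: 167.91
  Leo: 32.09
  Dave: 81.78
Minimum: Leo (32.09)

ANSWER: Leo


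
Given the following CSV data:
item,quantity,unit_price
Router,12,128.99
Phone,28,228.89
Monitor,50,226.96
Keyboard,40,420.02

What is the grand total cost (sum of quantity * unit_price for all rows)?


Computing row totals:
  Router: 12 * 128.99 = 1547.88
  Phone: 28 * 228.89 = 6408.92
  Monitor: 50 * 226.96 = 11348.0
  Keyboard: 40 * 420.02 = 16800.8
Grand total = 1547.88 + 6408.92 + 11348.0 + 16800.8 = 36105.6

ANSWER: 36105.6


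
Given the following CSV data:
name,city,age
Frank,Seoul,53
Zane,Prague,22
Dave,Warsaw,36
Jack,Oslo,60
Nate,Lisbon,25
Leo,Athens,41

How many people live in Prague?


Scanning city column for 'Prague':
  Row 2: Zane -> MATCH
Total matches: 1

ANSWER: 1


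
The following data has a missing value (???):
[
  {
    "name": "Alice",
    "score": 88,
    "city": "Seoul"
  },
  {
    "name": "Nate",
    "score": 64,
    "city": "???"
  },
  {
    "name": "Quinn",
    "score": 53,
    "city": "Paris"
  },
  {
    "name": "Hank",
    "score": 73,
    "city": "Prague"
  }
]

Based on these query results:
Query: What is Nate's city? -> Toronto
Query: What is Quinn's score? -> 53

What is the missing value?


The missing value is Nate's city
From query: Nate's city = Toronto

ANSWER: Toronto


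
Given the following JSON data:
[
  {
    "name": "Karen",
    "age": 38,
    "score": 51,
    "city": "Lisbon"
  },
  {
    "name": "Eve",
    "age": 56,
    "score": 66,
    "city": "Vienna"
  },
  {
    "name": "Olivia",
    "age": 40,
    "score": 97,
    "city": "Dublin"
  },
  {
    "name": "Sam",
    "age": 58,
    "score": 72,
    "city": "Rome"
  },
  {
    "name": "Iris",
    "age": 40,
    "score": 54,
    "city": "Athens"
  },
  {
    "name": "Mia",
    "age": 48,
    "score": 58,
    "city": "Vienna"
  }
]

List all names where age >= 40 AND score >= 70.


Checking both conditions:
  Karen (age=38, score=51) -> no
  Eve (age=56, score=66) -> no
  Olivia (age=40, score=97) -> YES
  Sam (age=58, score=72) -> YES
  Iris (age=40, score=54) -> no
  Mia (age=48, score=58) -> no


ANSWER: Olivia, Sam


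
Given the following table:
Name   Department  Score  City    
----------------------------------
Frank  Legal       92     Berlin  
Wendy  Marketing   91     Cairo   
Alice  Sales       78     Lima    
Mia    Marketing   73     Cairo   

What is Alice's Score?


Row 3: Alice
Score = 78

ANSWER: 78


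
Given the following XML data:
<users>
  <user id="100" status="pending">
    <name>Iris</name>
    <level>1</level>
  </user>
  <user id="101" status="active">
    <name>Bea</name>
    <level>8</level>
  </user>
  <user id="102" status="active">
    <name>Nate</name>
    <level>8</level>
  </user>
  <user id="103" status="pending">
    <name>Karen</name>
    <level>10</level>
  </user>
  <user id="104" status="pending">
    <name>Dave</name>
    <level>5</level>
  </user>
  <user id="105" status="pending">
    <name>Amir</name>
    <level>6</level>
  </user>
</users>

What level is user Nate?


Finding user: Nate
<level>8</level>

ANSWER: 8


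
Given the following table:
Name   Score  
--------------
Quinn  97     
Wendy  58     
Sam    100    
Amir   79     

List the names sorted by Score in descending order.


Sorting by Score (descending):
  Sam: 100
  Quinn: 97
  Amir: 79
  Wendy: 58


ANSWER: Sam, Quinn, Amir, Wendy


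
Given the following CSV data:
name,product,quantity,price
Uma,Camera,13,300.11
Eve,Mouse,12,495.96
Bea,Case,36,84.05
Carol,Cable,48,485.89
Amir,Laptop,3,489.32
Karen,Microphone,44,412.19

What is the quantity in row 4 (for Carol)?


Row 4: Carol
Column 'quantity' = 48

ANSWER: 48


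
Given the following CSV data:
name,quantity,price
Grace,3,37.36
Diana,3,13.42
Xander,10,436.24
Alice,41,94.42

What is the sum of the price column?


Values in 'price' column:
  Row 1: 37.36
  Row 2: 13.42
  Row 3: 436.24
  Row 4: 94.42
Sum = 37.36 + 13.42 + 436.24 + 94.42 = 581.44

ANSWER: 581.44


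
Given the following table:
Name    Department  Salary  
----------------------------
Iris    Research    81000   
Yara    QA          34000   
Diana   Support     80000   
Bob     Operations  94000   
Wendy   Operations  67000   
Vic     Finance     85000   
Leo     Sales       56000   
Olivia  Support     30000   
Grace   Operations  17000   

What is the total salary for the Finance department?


Finance department members:
  Vic: 85000
Total = 85000 = 85000

ANSWER: 85000


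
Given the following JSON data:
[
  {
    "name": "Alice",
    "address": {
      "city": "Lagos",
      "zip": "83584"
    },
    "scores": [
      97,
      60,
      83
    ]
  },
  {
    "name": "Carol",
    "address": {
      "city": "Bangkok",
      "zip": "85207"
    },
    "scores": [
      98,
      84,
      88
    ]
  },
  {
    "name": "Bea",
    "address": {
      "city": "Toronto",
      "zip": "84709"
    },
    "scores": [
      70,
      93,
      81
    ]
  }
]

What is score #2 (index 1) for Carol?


Path: records[1].scores[1]
Value: 84

ANSWER: 84


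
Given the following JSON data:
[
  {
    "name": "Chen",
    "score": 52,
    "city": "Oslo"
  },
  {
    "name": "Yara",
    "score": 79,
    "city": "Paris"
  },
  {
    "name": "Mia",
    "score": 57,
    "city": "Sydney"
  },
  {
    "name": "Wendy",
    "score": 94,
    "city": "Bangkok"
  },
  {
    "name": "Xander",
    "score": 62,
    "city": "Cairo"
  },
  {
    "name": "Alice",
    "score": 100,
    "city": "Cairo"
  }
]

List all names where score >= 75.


Filtering records where score >= 75:
  Chen (score=52) -> no
  Yara (score=79) -> YES
  Mia (score=57) -> no
  Wendy (score=94) -> YES
  Xander (score=62) -> no
  Alice (score=100) -> YES


ANSWER: Yara, Wendy, Alice


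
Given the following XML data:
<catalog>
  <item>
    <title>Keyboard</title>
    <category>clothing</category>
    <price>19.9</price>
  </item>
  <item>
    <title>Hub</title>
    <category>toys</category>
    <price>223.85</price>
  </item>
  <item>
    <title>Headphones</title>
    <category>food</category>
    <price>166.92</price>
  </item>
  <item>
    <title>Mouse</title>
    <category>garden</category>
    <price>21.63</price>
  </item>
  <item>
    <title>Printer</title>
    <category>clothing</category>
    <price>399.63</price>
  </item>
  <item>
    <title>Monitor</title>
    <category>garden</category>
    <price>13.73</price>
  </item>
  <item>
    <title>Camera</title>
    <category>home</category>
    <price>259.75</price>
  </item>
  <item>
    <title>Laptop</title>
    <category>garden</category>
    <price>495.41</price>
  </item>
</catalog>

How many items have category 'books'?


Scanning <item> elements for <category>books</category>:
Count: 0

ANSWER: 0


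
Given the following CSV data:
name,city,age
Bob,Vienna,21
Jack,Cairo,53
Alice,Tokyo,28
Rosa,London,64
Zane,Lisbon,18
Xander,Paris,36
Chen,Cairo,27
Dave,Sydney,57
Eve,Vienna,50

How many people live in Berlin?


Scanning city column for 'Berlin':
Total matches: 0

ANSWER: 0


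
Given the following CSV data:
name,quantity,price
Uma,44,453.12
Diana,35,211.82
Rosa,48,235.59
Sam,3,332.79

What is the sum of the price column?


Values in 'price' column:
  Row 1: 453.12
  Row 2: 211.82
  Row 3: 235.59
  Row 4: 332.79
Sum = 453.12 + 211.82 + 235.59 + 332.79 = 1233.32

ANSWER: 1233.32


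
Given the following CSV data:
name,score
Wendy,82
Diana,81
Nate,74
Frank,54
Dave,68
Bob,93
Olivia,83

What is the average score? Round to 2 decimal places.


Scores: 82, 81, 74, 54, 68, 93, 83
Sum = 535
Count = 7
Average = 535 / 7 = 76.43

ANSWER: 76.43


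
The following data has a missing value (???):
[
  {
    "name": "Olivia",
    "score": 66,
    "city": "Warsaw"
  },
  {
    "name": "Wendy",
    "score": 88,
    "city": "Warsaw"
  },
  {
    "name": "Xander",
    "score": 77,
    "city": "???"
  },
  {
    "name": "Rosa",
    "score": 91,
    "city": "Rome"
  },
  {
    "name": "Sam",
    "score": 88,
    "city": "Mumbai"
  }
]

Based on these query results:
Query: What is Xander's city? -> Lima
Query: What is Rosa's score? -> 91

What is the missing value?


The missing value is Xander's city
From query: Xander's city = Lima

ANSWER: Lima


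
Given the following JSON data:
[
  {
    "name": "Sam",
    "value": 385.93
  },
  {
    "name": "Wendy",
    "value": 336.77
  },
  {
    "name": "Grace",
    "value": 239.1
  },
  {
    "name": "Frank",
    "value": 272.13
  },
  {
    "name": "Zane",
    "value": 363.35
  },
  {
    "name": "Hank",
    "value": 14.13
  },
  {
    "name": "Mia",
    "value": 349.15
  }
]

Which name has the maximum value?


Comparing values:
  Sam: 385.93
  Wendy: 336.77
  Grace: 239.1
  Frank: 272.13
  Zane: 363.35
  Hank: 14.13
  Mia: 349.15
Maximum: Sam (385.93)

ANSWER: Sam


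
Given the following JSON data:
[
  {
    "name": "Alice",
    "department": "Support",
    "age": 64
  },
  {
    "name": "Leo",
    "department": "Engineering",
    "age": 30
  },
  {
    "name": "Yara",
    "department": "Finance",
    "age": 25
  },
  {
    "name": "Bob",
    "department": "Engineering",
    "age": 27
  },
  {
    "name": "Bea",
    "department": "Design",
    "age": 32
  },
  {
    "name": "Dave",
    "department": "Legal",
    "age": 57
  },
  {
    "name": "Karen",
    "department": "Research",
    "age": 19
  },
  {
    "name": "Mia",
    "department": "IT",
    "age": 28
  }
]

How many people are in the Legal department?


Scanning records for department = Legal
  Record 5: Dave
Count: 1

ANSWER: 1


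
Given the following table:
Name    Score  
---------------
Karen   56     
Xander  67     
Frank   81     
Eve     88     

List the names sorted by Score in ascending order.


Sorting by Score (ascending):
  Karen: 56
  Xander: 67
  Frank: 81
  Eve: 88


ANSWER: Karen, Xander, Frank, Eve


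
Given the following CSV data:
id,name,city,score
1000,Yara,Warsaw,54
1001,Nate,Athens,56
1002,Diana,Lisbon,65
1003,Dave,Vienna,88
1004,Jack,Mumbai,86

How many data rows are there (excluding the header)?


Counting rows (excluding header):
Header: id,name,city,score
Data rows: 5

ANSWER: 5


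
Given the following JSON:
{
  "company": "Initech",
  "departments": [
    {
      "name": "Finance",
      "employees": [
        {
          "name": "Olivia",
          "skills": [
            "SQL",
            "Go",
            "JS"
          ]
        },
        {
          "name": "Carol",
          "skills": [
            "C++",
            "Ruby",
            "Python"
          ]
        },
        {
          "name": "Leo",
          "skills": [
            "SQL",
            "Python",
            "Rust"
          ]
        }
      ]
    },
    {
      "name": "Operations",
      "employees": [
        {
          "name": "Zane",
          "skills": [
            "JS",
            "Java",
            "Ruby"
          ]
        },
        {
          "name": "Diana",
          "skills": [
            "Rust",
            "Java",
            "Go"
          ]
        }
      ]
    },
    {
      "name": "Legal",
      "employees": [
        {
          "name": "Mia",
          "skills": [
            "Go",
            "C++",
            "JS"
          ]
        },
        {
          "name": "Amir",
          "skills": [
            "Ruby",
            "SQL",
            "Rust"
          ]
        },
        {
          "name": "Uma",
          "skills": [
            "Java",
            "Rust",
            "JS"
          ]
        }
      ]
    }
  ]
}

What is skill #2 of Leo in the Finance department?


Path: departments[0].employees[2].skills[1]
Value: Python

ANSWER: Python


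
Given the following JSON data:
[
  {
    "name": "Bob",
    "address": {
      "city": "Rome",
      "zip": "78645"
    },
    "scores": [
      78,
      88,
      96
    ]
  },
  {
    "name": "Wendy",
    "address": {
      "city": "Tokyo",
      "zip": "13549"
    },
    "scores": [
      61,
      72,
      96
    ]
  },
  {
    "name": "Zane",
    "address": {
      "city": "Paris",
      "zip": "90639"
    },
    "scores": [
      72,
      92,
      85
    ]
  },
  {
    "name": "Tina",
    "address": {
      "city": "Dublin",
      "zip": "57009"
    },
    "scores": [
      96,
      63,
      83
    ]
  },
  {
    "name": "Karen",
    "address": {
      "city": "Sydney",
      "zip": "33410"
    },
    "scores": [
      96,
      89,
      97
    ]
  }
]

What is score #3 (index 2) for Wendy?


Path: records[1].scores[2]
Value: 96

ANSWER: 96


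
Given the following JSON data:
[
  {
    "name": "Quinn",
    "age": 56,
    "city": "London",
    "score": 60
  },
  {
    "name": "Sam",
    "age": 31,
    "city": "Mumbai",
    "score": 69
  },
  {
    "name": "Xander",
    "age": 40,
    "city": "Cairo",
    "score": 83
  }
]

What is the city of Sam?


Looking up record where name = Sam
Record index: 1
Field 'city' = Mumbai

ANSWER: Mumbai


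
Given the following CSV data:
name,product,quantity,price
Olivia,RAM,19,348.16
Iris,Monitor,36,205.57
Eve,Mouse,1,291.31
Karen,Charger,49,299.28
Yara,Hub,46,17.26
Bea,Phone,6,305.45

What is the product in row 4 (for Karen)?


Row 4: Karen
Column 'product' = Charger

ANSWER: Charger


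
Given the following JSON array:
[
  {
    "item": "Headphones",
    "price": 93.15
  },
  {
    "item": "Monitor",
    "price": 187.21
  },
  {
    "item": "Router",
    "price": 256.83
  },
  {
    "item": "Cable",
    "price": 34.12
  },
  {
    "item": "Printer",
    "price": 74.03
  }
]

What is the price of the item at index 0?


Array index 0 -> Headphones
price = 93.15

ANSWER: 93.15


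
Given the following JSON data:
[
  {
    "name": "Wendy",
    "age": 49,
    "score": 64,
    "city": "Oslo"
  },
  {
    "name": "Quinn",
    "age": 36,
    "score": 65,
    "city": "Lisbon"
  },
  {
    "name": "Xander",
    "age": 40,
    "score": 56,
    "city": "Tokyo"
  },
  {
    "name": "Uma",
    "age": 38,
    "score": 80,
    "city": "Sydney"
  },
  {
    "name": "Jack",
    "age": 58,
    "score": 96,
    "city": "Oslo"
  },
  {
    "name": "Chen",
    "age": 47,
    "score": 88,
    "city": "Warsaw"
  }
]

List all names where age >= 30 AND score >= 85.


Checking both conditions:
  Wendy (age=49, score=64) -> no
  Quinn (age=36, score=65) -> no
  Xander (age=40, score=56) -> no
  Uma (age=38, score=80) -> no
  Jack (age=58, score=96) -> YES
  Chen (age=47, score=88) -> YES


ANSWER: Jack, Chen


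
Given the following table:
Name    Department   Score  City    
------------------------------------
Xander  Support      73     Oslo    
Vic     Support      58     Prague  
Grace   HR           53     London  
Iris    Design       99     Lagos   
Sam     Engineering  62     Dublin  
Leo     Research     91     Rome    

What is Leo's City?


Row 6: Leo
City = Rome

ANSWER: Rome


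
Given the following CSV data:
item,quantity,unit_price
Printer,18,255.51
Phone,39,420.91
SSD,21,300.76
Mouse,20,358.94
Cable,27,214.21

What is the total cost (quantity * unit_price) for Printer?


Row: Printer
quantity = 18
unit_price = 255.51
total = 18 * 255.51 = 4599.18

ANSWER: 4599.18


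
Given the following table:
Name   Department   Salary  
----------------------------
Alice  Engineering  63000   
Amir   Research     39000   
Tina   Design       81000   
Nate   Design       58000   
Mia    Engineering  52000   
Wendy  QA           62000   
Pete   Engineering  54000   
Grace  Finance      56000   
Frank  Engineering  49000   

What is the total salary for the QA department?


QA department members:
  Wendy: 62000
Total = 62000 = 62000

ANSWER: 62000


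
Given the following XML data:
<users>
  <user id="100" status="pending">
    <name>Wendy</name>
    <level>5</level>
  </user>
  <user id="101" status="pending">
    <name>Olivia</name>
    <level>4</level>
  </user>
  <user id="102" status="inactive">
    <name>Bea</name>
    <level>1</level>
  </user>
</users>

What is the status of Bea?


Finding user with name = Bea
user id="102" status="inactive"

ANSWER: inactive


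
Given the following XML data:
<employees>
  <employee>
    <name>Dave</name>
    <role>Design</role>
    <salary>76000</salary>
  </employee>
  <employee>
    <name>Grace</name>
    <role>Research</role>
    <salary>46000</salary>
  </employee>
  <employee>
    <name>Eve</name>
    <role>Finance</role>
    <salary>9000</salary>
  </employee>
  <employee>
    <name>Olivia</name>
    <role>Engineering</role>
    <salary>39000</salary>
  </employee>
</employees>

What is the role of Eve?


Searching for <employee> with <name>Eve</name>
Found at position 3
<role>Finance</role>

ANSWER: Finance


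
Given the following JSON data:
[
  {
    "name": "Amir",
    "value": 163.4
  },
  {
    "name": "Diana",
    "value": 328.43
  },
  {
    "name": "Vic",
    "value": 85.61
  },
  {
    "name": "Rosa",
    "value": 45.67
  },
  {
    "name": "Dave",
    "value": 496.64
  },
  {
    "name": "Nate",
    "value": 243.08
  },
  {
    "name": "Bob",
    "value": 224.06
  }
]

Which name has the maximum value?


Comparing values:
  Amir: 163.4
  Diana: 328.43
  Vic: 85.61
  Rosa: 45.67
  Dave: 496.64
  Nate: 243.08
  Bob: 224.06
Maximum: Dave (496.64)

ANSWER: Dave


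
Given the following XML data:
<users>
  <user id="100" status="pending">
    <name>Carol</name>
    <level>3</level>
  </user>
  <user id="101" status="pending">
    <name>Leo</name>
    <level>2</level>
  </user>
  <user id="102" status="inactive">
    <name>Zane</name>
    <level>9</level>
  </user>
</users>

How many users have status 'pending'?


Counting users with status='pending':
  Carol (id=100) -> MATCH
  Leo (id=101) -> MATCH
Count: 2

ANSWER: 2


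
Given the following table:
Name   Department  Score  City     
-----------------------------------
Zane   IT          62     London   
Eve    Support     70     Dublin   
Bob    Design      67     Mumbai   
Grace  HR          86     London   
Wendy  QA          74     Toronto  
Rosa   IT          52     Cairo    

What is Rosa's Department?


Row 6: Rosa
Department = IT

ANSWER: IT


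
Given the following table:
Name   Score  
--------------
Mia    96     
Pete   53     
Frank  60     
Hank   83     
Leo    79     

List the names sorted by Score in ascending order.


Sorting by Score (ascending):
  Pete: 53
  Frank: 60
  Leo: 79
  Hank: 83
  Mia: 96


ANSWER: Pete, Frank, Leo, Hank, Mia


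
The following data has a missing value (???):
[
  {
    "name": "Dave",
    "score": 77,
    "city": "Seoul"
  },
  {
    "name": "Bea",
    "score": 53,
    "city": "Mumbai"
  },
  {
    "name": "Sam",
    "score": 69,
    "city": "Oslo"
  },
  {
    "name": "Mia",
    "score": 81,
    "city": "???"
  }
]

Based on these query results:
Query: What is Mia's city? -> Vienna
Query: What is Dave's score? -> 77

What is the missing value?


The missing value is Mia's city
From query: Mia's city = Vienna

ANSWER: Vienna


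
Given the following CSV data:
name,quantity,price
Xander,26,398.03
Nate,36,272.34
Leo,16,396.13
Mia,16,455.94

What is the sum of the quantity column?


Values in 'quantity' column:
  Row 1: 26
  Row 2: 36
  Row 3: 16
  Row 4: 16
Sum = 26 + 36 + 16 + 16 = 94

ANSWER: 94


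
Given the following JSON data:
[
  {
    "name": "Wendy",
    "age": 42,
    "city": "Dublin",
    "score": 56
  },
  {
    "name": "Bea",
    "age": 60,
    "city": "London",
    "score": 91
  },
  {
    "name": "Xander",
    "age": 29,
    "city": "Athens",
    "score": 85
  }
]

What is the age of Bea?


Looking up record where name = Bea
Record index: 1
Field 'age' = 60

ANSWER: 60


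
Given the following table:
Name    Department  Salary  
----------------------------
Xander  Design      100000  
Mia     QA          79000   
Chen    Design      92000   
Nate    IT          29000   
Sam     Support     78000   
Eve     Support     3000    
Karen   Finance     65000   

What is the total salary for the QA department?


QA department members:
  Mia: 79000
Total = 79000 = 79000

ANSWER: 79000


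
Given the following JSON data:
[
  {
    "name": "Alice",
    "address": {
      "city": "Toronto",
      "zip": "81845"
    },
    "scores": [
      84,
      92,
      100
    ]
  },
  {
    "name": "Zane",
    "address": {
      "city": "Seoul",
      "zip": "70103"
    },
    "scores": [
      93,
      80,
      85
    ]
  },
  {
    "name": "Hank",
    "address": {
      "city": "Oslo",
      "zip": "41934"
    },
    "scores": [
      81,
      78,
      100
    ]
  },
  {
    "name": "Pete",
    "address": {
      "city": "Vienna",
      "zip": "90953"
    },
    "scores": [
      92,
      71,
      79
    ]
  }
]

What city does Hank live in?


Path: records[2].address.city
Value: Oslo

ANSWER: Oslo


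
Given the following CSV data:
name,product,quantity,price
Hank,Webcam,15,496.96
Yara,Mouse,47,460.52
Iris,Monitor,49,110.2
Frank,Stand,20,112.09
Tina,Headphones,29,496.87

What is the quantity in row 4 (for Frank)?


Row 4: Frank
Column 'quantity' = 20

ANSWER: 20


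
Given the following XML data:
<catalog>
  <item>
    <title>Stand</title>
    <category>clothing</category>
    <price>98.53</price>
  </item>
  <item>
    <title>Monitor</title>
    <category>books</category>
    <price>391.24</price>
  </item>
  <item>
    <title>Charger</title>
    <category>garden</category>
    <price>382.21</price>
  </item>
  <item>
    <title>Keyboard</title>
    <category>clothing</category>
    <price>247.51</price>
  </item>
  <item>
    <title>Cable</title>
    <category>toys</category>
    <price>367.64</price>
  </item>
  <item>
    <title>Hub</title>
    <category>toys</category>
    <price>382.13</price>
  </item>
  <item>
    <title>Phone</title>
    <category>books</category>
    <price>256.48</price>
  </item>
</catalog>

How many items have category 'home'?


Scanning <item> elements for <category>home</category>:
Count: 0

ANSWER: 0


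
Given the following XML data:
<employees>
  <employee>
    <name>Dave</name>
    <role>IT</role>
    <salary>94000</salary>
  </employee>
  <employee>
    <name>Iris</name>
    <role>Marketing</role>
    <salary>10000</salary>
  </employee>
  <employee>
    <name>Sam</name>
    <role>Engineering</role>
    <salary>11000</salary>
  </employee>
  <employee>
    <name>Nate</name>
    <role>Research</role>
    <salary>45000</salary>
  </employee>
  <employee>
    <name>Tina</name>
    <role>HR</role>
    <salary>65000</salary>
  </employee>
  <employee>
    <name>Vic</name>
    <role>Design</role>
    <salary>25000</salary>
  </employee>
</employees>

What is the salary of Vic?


Searching for <employee> with <name>Vic</name>
Found at position 6
<salary>25000</salary>

ANSWER: 25000


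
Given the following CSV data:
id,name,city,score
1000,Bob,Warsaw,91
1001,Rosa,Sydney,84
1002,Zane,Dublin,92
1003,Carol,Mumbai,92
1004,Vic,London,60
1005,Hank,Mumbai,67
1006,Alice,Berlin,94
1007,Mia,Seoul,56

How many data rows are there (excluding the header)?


Counting rows (excluding header):
Header: id,name,city,score
Data rows: 8

ANSWER: 8


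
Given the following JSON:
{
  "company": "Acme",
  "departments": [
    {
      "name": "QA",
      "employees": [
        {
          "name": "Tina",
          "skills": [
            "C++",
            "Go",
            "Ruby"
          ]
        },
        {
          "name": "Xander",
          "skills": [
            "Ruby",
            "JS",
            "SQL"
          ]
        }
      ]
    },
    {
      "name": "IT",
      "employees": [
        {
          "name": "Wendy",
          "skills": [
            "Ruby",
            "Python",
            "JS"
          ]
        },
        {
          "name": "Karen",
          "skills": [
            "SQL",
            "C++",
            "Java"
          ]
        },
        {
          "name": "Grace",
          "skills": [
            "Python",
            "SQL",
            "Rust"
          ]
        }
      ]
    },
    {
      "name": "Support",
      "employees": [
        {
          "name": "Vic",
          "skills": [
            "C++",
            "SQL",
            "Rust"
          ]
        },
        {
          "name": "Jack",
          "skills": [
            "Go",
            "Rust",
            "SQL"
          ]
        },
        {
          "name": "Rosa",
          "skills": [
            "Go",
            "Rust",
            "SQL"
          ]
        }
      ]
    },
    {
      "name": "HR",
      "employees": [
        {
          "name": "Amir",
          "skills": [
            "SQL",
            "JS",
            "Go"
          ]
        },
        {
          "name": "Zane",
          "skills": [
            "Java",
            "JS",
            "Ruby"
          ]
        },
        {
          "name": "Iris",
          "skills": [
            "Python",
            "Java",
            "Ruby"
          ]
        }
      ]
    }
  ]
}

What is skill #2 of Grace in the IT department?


Path: departments[1].employees[2].skills[1]
Value: SQL

ANSWER: SQL


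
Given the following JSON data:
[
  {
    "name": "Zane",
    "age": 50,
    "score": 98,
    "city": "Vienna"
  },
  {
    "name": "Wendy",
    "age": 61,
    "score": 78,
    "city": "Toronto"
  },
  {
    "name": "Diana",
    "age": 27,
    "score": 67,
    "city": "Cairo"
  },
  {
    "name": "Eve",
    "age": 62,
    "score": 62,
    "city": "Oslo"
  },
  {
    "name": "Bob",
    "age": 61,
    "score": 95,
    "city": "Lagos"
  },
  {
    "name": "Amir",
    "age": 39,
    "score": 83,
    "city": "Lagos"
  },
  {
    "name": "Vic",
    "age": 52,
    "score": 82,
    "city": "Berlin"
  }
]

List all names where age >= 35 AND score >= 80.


Checking both conditions:
  Zane (age=50, score=98) -> YES
  Wendy (age=61, score=78) -> no
  Diana (age=27, score=67) -> no
  Eve (age=62, score=62) -> no
  Bob (age=61, score=95) -> YES
  Amir (age=39, score=83) -> YES
  Vic (age=52, score=82) -> YES


ANSWER: Zane, Bob, Amir, Vic


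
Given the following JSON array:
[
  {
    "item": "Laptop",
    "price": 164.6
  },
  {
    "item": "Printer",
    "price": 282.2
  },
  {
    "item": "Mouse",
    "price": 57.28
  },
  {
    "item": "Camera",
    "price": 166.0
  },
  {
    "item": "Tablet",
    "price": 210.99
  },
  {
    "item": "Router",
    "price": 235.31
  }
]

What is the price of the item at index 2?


Array index 2 -> Mouse
price = 57.28

ANSWER: 57.28


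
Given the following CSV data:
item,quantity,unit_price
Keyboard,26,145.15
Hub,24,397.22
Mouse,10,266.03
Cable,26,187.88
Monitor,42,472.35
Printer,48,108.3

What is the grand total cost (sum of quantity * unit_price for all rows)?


Computing row totals:
  Keyboard: 26 * 145.15 = 3773.9
  Hub: 24 * 397.22 = 9533.28
  Mouse: 10 * 266.03 = 2660.3
  Cable: 26 * 187.88 = 4884.88
  Monitor: 42 * 472.35 = 19838.7
  Printer: 48 * 108.3 = 5198.4
Grand total = 3773.9 + 9533.28 + 2660.3 + 4884.88 + 19838.7 + 5198.4 = 45889.46

ANSWER: 45889.46


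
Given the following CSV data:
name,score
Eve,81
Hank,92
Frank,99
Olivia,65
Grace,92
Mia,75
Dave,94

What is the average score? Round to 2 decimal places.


Scores: 81, 92, 99, 65, 92, 75, 94
Sum = 598
Count = 7
Average = 598 / 7 = 85.43

ANSWER: 85.43


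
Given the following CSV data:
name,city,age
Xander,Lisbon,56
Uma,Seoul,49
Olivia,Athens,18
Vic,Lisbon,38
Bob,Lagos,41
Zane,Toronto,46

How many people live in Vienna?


Scanning city column for 'Vienna':
Total matches: 0

ANSWER: 0


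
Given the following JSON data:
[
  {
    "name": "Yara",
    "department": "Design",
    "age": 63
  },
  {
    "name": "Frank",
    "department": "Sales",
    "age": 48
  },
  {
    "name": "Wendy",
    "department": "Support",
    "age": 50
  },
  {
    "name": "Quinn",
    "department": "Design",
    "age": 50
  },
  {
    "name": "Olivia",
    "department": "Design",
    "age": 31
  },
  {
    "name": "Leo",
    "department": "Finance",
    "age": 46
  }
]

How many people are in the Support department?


Scanning records for department = Support
  Record 2: Wendy
Count: 1

ANSWER: 1


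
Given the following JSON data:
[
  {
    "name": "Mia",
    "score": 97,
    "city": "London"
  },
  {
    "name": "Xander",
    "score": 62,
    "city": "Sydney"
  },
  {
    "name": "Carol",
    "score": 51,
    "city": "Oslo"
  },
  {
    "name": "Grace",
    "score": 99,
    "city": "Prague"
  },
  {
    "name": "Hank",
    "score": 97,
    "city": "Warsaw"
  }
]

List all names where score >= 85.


Filtering records where score >= 85:
  Mia (score=97) -> YES
  Xander (score=62) -> no
  Carol (score=51) -> no
  Grace (score=99) -> YES
  Hank (score=97) -> YES


ANSWER: Mia, Grace, Hank


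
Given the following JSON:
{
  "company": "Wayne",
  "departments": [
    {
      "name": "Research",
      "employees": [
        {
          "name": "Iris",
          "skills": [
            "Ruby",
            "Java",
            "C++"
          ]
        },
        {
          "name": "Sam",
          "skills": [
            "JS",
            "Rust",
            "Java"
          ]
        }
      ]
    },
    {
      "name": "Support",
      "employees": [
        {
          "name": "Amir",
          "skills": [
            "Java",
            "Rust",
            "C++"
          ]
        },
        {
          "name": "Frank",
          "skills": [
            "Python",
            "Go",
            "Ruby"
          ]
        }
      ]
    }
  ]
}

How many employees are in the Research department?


Path: departments[0].employees
Count: 2

ANSWER: 2


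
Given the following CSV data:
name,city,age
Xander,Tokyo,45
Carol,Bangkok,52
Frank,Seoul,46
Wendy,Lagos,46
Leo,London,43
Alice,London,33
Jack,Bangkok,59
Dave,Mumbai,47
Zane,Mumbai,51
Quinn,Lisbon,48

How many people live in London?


Scanning city column for 'London':
  Row 5: Leo -> MATCH
  Row 6: Alice -> MATCH
Total matches: 2

ANSWER: 2


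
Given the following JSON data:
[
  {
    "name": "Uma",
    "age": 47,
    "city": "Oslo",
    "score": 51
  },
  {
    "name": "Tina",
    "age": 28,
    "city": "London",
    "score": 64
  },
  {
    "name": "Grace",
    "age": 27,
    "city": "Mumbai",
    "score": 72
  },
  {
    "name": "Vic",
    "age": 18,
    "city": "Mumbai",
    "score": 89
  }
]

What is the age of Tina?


Looking up record where name = Tina
Record index: 1
Field 'age' = 28

ANSWER: 28


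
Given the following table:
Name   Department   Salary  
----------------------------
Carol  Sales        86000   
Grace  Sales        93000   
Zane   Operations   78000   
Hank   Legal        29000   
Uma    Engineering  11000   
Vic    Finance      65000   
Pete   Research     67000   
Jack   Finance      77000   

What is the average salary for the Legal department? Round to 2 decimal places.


Legal department members:
  Hank: 29000
Sum = 29000
Count = 1
Average = 29000 / 1 = 29000.00

ANSWER: 29000.00


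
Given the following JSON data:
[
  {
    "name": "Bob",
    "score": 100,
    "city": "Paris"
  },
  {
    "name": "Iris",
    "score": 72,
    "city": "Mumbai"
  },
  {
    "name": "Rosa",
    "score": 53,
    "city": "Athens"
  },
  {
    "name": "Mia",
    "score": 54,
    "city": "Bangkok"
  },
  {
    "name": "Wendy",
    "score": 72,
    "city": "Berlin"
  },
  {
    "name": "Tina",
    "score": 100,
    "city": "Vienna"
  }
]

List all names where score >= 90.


Filtering records where score >= 90:
  Bob (score=100) -> YES
  Iris (score=72) -> no
  Rosa (score=53) -> no
  Mia (score=54) -> no
  Wendy (score=72) -> no
  Tina (score=100) -> YES


ANSWER: Bob, Tina


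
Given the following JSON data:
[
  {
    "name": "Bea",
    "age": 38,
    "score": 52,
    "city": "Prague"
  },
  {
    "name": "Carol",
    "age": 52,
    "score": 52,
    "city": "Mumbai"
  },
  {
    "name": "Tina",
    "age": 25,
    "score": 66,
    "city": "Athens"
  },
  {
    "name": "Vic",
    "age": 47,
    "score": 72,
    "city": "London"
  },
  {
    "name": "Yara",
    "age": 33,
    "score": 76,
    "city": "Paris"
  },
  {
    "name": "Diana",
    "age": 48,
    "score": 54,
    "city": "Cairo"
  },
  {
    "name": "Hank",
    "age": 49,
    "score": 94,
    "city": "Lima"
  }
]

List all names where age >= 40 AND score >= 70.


Checking both conditions:
  Bea (age=38, score=52) -> no
  Carol (age=52, score=52) -> no
  Tina (age=25, score=66) -> no
  Vic (age=47, score=72) -> YES
  Yara (age=33, score=76) -> no
  Diana (age=48, score=54) -> no
  Hank (age=49, score=94) -> YES


ANSWER: Vic, Hank


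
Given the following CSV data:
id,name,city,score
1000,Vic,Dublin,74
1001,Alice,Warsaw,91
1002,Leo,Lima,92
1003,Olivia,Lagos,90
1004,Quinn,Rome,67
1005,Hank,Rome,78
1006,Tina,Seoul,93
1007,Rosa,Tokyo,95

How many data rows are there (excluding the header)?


Counting rows (excluding header):
Header: id,name,city,score
Data rows: 8

ANSWER: 8


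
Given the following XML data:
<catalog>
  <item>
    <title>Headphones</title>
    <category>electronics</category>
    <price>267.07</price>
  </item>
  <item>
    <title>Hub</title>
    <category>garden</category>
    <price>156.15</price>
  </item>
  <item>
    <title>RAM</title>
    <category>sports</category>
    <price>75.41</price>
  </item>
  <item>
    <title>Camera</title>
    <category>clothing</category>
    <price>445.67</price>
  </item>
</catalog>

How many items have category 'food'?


Scanning <item> elements for <category>food</category>:
Count: 0

ANSWER: 0


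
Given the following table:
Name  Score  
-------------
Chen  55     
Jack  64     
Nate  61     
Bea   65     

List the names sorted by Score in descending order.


Sorting by Score (descending):
  Bea: 65
  Jack: 64
  Nate: 61
  Chen: 55


ANSWER: Bea, Jack, Nate, Chen


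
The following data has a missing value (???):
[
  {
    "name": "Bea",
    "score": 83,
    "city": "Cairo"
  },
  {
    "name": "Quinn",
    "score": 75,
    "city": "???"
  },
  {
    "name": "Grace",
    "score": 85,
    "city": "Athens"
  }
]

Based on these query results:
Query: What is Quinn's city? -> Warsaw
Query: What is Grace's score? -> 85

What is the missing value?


The missing value is Quinn's city
From query: Quinn's city = Warsaw

ANSWER: Warsaw


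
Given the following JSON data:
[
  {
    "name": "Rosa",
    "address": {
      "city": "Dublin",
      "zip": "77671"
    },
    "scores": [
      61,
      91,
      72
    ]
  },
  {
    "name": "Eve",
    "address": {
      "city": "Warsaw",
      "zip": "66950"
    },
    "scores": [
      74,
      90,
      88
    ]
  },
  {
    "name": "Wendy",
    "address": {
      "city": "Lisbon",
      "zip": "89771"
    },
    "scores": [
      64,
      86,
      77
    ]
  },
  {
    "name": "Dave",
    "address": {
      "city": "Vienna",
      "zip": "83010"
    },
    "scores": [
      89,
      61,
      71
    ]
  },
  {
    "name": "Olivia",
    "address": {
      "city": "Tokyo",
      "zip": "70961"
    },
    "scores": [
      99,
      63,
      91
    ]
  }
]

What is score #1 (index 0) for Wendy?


Path: records[2].scores[0]
Value: 64

ANSWER: 64


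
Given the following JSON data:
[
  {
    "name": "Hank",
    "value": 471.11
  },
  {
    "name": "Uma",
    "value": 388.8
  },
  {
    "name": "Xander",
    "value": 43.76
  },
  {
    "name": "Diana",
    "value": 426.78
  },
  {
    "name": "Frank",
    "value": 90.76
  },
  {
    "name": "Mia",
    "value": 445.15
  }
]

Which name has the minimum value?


Comparing values:
  Hank: 471.11
  Uma: 388.8
  Xander: 43.76
  Diana: 426.78
  Frank: 90.76
  Mia: 445.15
Minimum: Xander (43.76)

ANSWER: Xander


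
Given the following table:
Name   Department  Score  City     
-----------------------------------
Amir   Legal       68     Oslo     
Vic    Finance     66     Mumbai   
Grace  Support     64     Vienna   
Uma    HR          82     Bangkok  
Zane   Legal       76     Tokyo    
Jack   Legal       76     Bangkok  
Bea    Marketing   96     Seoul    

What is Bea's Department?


Row 7: Bea
Department = Marketing

ANSWER: Marketing


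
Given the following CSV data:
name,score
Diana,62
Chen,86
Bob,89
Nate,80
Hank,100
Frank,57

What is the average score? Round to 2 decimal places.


Scores: 62, 86, 89, 80, 100, 57
Sum = 474
Count = 6
Average = 474 / 6 = 79.00

ANSWER: 79.00
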